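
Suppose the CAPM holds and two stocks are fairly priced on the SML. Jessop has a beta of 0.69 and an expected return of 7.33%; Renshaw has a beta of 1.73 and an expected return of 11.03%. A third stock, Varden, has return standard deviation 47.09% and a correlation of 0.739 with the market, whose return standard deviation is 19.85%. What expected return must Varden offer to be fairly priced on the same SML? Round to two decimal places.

11.11%

MRP = (11.03% − 7.33%) / (1.73 − 0.69) = 3.5577%
R_f = 7.33% − 0.69 × 3.5577% = 4.8752%
β_Varden = ρ·σ_i/σ_m = 0.739 × 47.09 / 19.85 = 1.7531
E(R_Varden) = R_f + β × MRP = 4.8752% + 1.7531 × 3.5577% = 11.11%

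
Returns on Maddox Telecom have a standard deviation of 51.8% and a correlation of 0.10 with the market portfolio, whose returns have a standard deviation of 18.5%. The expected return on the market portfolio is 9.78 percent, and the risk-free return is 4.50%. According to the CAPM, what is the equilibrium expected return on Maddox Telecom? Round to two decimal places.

5.98%

β = ρ × σ_i / σ_m = 0.10 × 51.8% / 18.5% = 0.2800
MRP = 9.78% − 4.50% = 5.28%
E(R) = 4.50% + 0.2800 × 5.28% = 5.98%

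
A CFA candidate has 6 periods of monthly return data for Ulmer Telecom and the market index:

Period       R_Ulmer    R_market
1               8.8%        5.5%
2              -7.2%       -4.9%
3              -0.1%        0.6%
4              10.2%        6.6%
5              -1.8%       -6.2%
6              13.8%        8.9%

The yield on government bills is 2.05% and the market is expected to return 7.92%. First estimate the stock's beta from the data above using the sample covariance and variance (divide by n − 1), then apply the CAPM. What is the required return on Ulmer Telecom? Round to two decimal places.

Mean R_i = (8.8 − 7.2 − 0.1 + 10.2 − 1.8 + 13.8) / 6 = 3.9500%
Mean R_m = (5.5 − 4.9 + 0.6 + 6.6 − 6.2 + 8.9) / 6 = 1.7500%
Σ(R_i − R̄_i)(R_m − R̄_m) = 243.4450  ⇒  Cov = 243.4450 / 5 = 48.6890
Σ(R_m − R̄_m)² = 197.4550  ⇒  Var(R_m) = 197.4550 / 5 = 39.4910
β = Cov / Var(R_m) = 48.6890 / 39.4910 = 1.2329
MRP = 7.92% − 2.05% = 5.87%
E(R) = R_f + β × MRP = 2.05% + 1.2329 × 5.87% = 9.29%

9.29%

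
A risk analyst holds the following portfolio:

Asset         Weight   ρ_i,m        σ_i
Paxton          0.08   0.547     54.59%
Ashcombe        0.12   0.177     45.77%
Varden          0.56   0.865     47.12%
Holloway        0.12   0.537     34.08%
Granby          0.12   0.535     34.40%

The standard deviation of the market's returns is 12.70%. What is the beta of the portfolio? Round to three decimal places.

β_Paxton = 0.547 × 54.59% / 12.70% = 2.3512
β_Ashcombe = 0.177 × 45.77% / 12.70% = 0.6379
β_Varden = 0.865 × 47.12% / 12.70% = 3.2094
β_Holloway = 0.537 × 34.08% / 12.70% = 1.4410
β_Granby = 0.535 × 34.40% / 12.70% = 1.4491
β_P = Σ w_i β_i = 0.08×2.3512 + 0.12×0.6379 + 0.56×3.2094 + 0.12×1.4410 + 0.12×1.4491 = 2.4087

2.409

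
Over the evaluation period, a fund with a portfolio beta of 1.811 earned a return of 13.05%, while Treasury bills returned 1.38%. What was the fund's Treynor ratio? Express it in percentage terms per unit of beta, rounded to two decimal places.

Treynor = (R_P − R_f) / β_P = (13.05% − 1.38%) / 1.8110 = 11.67% / 1.8110 = 6.44%

6.44%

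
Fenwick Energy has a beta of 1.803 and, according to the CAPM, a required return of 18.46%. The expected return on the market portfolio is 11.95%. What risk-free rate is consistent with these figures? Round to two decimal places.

E(R) = R_f + β(E(R_m) − R_f) = R_f(1 − β) + β·E(R_m)
18.46% = R_f × (1 − 1.803) + 1.803 × 11.95%
18.46% = R_f × -0.803 + 21.54585%
R_f = (18.46% − 21.54585%) / -0.803 = 3.84%

3.84%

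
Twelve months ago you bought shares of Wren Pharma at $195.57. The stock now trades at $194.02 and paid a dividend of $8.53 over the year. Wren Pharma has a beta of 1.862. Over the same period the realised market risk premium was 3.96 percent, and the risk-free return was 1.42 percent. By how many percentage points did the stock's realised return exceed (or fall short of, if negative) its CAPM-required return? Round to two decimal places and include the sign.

Realised HPR = (P1 + D1 − P0) / P0 = (194.02 + 8.53 − 195.57) / 195.57 = 6.98 / 195.57 = 3.5691%
CAPM required = R_f + β·MRP = 1.42% + 1.862 × 3.96% = 8.79352%
α = realised − required = 3.5691% − 8.79352% = -5.22%

-5.22%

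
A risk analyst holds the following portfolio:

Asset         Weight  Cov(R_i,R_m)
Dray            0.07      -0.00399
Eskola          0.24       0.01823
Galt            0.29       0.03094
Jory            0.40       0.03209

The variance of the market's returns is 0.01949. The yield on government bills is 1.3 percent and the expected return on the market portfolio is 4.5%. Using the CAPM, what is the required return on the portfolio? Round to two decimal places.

5.55%

β_Dray = -0.00399 / 0.01949 = -0.2047
β_Eskola = 0.01823 / 0.01949 = 0.9354
β_Galt = 0.03094 / 0.01949 = 1.5875
β_Jory = 0.03209 / 0.01949 = 1.6465
β_P = Σ w_i β_i = 0.07×-0.2047 + 0.24×0.9354 + 0.29×1.5875 + 0.40×1.6465 = 1.3291
MRP = 4.5% − 1.3% = 3.20%
E(R_P) = R_f + β_P × MRP = 1.3% + 1.3291 × 3.2% = 5.55%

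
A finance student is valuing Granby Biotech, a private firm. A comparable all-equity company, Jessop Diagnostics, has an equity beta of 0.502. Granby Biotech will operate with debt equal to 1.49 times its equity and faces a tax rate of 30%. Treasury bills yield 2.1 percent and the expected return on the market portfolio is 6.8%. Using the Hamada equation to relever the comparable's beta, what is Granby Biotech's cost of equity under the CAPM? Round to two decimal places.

β_L = β_U × [1 + (1 − t)(D/E)] = 0.502 × [1 + (1 − 0.30) × 1.49]
    = 0.502 × [1 + 0.70 × 1.49] = 0.502 × 2.0430 = 1.0256
MRP = 6.8% − 2.1% = 4.70%
E(R) = R_f + β_L × MRP = 2.1% + 1.0256 × 4.7% = 6.92%

6.92%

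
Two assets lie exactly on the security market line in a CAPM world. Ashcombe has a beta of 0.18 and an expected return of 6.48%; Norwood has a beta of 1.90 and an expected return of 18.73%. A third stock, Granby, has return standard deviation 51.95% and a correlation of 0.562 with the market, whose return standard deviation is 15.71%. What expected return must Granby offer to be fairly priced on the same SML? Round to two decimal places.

18.43%

MRP = (18.73% − 6.48%) / (1.90 − 0.18) = 7.1221%
R_f = 6.48% − 0.18 × 7.1221% = 5.1980%
β_Granby = ρ·σ_i/σ_m = 0.562 × 51.95 / 15.71 = 1.8584
E(R_Granby) = R_f + β × MRP = 5.1980% + 1.8584 × 7.1221% = 18.43%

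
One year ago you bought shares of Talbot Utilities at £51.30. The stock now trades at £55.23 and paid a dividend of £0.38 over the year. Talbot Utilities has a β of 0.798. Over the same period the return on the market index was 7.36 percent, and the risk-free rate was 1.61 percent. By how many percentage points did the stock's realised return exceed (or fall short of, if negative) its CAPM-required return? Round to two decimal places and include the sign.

Realised HPR = (P1 + D1 − P0) / P0 = (55.23 + 0.38 − 51.30) / 51.30 = 4.31 / 51.30 = 8.4016%
MRP = 7.36% − 1.61% = 5.75%
CAPM required = R_f + β·MRP = 1.61% + 0.798 × 5.75% = 6.19850%
α = realised − required = 8.4016% − 6.19850% = +2.20%

+2.20%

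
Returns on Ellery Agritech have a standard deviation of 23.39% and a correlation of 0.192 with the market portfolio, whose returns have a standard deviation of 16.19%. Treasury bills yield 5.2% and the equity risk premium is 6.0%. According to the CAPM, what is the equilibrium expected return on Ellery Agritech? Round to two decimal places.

6.86%

β = ρ × σ_i / σ_m = 0.192 × 23.39% / 16.19% = 0.2774
E(R) = 5.2% + 0.2774 × 6.0% = 6.86%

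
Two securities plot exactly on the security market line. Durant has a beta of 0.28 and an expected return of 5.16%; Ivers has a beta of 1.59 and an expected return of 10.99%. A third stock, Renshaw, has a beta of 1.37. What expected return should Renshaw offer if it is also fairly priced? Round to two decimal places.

10.01%

MRP (SML slope) = (10.99% − 5.16%) / (1.59 − 0.28) = 5.83% / 1.31 = 4.4504%
R_f (intercept) = 5.16% − 0.28 × 4.4504% = 3.9139%
E(R_Renshaw) = R_f + β × MRP = 3.9139% + 1.37 × 4.4504% = 10.01%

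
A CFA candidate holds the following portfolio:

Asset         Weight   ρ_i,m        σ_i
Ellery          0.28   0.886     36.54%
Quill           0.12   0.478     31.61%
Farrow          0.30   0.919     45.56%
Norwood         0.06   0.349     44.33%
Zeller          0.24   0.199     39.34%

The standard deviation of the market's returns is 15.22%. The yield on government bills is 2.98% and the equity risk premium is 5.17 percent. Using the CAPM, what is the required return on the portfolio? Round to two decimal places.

β_Ellery = 0.886 × 36.54% / 15.22% = 2.1271
β_Quill = 0.478 × 31.61% / 15.22% = 0.9927
β_Farrow = 0.919 × 45.56% / 15.22% = 2.7510
β_Norwood = 0.349 × 44.33% / 15.22% = 1.0165
β_Zeller = 0.199 × 39.34% / 15.22% = 0.5144
β_P = Σ w_i β_i = 0.28×2.1271 + 0.12×0.9927 + 0.30×2.7510 + 0.06×1.0165 + 0.24×0.5144 = 1.7245
E(R_P) = R_f + β_P × MRP = 2.98% + 1.7245 × 5.17% = 11.90%

11.90%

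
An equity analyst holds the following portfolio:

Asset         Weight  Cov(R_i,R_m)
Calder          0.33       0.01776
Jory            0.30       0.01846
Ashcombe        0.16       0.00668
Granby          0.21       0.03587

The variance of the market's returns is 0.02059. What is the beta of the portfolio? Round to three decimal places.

β_Calder = 0.01776 / 0.02059 = 0.8626
β_Jory = 0.01846 / 0.02059 = 0.8966
β_Ashcombe = 0.00668 / 0.02059 = 0.3244
β_Granby = 0.03587 / 0.02059 = 1.7421
β_P = Σ w_i β_i = 0.33×0.8626 + 0.30×0.8966 + 0.16×0.3244 + 0.21×1.7421 = 0.9714

0.971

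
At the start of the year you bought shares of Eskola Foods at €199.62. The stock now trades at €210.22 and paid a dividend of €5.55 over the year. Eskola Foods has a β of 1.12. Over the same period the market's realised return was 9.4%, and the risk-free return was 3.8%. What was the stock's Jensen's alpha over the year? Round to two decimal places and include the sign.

-1.98%

Realised HPR = (P1 + D1 − P0) / P0 = (210.22 + 5.55 − 199.62) / 199.62 = 16.15 / 199.62 = 8.0904%
MRP = 9.4% − 3.8% = 5.60%
CAPM required = R_f + β·MRP = 3.8% + 1.12 × 5.6% = 10.0720%
α = realised − required = 8.0904% − 10.0720% = -1.98%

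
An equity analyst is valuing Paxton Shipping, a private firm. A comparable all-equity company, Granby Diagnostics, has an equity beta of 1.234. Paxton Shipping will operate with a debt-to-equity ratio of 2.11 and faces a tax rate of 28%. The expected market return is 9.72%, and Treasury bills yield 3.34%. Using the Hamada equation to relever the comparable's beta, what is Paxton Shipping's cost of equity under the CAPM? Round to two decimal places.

β_L = β_U × [1 + (1 − t)(D/E)] = 1.234 × [1 + (1 − 0.28) × 2.11]
    = 1.234 × [1 + 0.72 × 2.11] = 1.234 × 2.5192 = 3.1087
MRP = 9.72% − 3.34% = 6.38%
E(R) = R_f + β_L × MRP = 3.34% + 3.1087 × 6.38% = 23.17%

23.17%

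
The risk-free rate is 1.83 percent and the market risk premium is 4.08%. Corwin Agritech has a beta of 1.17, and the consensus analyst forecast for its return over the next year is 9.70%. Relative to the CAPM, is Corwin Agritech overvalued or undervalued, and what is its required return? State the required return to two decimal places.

Required return = R_f + β·MRP = 1.83% + 1.17 × 4.08% = 6.60%
Forecast 9.70% > required 6.60% → the stock plots above the SML → undervalued.

Undervalued; required return 6.60%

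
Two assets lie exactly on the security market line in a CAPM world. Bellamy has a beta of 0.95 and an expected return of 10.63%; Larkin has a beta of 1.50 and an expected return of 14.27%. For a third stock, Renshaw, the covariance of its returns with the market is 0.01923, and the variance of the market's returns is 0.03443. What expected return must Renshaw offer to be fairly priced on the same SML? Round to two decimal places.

8.04%

MRP = (14.27% − 10.63%) / (1.50 − 0.95) = 6.6182%
R_f = 10.63% − 0.95 × 6.6182% = 4.3427%
β_Renshaw = Cov / Var(R_m) = 0.01923 / 0.03443 = 0.5585
E(R_Renshaw) = R_f + β × MRP = 4.3427% + 0.5585 × 6.6182% = 8.04%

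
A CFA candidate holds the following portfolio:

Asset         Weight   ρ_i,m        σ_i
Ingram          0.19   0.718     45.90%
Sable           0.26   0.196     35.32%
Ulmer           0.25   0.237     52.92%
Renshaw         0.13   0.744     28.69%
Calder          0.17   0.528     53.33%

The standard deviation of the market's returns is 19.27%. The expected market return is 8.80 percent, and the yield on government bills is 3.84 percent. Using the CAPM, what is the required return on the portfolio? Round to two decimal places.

β_Ingram = 0.718 × 45.90% / 19.27% = 1.7102
β_Sable = 0.196 × 35.32% / 19.27% = 0.3592
β_Ulmer = 0.237 × 52.92% / 19.27% = 0.6509
β_Renshaw = 0.744 × 28.69% / 19.27% = 1.1077
β_Calder = 0.528 × 53.33% / 19.27% = 1.4612
β_P = Σ w_i β_i = 0.19×1.7102 + 0.26×0.3592 + 0.25×0.6509 + 0.13×1.1077 + 0.17×1.4612 = 0.9735
MRP = 8.80% − 3.84% = 4.96%
E(R_P) = R_f + β_P × MRP = 3.84% + 0.9735 × 4.96% = 8.67%

8.67%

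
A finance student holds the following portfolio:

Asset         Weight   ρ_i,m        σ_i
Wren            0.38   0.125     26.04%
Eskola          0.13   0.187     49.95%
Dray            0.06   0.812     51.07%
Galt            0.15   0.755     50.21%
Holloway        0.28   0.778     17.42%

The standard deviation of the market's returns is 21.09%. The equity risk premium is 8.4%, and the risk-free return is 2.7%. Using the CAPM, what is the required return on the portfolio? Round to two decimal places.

8.44%

β_Wren = 0.125 × 26.04% / 21.09% = 0.1543
β_Eskola = 0.187 × 49.95% / 21.09% = 0.4429
β_Dray = 0.812 × 51.07% / 21.09% = 1.9663
β_Galt = 0.755 × 50.21% / 21.09% = 1.7975
β_Holloway = 0.778 × 17.42% / 21.09% = 0.6426
β_P = Σ w_i β_i = 0.38×0.1543 + 0.13×0.4429 + 0.06×1.9663 + 0.15×1.7975 + 0.28×0.6426 = 0.6837
E(R_P) = R_f + β_P × MRP = 2.7% + 0.6837 × 8.4% = 8.44%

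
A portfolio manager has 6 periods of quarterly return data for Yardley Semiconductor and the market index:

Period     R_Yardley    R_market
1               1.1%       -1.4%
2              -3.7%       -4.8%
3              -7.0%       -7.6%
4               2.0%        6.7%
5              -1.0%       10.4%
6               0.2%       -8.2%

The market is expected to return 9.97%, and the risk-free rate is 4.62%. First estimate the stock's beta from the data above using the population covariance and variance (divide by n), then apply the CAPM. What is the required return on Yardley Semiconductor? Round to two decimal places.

Mean R_i = (1.1 − 3.7 − 7.0 + 2.0 − 1.0 + 0.2) / 6 = -1.4000%
Mean R_m = (-1.4 − 4.8 − 7.6 + 6.7 + 10.4 − 8.2) / 6 = -0.8167%
Σ(R_i − R̄_i)(R_m − R̄_m) = 63.9200  ⇒  Cov = 63.9200 / 6 = 10.6533
Σ(R_m − R̄_m)² = 299.0483  ⇒  Var(R_m) = 299.0483 / 6 = 49.8414
β = Cov / Var(R_m) = 10.6533 / 49.8414 = 0.2137
MRP = 9.97% − 4.62% = 5.35%
E(R) = R_f + β × MRP = 4.62% + 0.2137 × 5.35% = 5.76%

5.76%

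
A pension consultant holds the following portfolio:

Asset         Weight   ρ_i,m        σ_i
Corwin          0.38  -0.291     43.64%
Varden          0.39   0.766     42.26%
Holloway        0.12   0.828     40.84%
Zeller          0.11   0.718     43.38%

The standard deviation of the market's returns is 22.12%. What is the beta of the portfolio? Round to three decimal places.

β_Corwin = -0.291 × 43.64% / 22.12% = -0.5741
β_Varden = 0.766 × 42.26% / 22.12% = 1.4634
β_Holloway = 0.828 × 40.84% / 22.12% = 1.5287
β_Zeller = 0.718 × 43.38% / 22.12% = 1.4081
β_P = Σ w_i β_i = 0.38×-0.5741 + 0.39×1.4634 + 0.12×1.5287 + 0.11×1.4081 = 0.6909

0.691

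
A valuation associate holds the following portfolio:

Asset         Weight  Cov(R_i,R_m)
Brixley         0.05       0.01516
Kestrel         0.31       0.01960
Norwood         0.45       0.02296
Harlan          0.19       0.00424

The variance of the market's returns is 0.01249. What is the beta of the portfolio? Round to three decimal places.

1.439

β_Brixley = 0.01516 / 0.01249 = 1.2138
β_Kestrel = 0.01960 / 0.01249 = 1.5693
β_Norwood = 0.02296 / 0.01249 = 1.8383
β_Harlan = 0.00424 / 0.01249 = 0.3395
β_P = Σ w_i β_i = 0.05×1.2138 + 0.31×1.5693 + 0.45×1.8383 + 0.19×0.3395 = 1.4389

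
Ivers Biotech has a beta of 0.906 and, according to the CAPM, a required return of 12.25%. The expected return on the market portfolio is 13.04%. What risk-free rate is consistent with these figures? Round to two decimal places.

E(R) = R_f + β(E(R_m) − R_f) = R_f(1 − β) + β·E(R_m)
12.25% = R_f × (1 − 0.906) + 0.906 × 13.04%
12.25% = R_f × 0.094 + 11.81424%
R_f = (12.25% − 11.81424%) / 0.094 = 4.64%

4.64%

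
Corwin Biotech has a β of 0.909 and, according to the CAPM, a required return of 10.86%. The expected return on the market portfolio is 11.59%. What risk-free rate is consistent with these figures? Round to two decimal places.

3.57%

E(R) = R_f + β(E(R_m) − R_f) = R_f(1 − β) + β·E(R_m)
10.86% = R_f × (1 − 0.909) + 0.909 × 11.59%
10.86% = R_f × 0.091 + 10.53531%
R_f = (10.86% − 10.53531%) / 0.091 = 3.57%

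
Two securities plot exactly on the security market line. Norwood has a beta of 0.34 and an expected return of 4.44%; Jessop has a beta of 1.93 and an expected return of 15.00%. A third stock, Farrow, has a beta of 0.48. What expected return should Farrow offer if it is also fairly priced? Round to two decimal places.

MRP (SML slope) = (15.00% − 4.44%) / (1.93 − 0.34) = 10.56% / 1.59 = 6.6415%
R_f (intercept) = 4.44% − 0.34 × 6.6415% = 2.1819%
E(R_Farrow) = R_f + β × MRP = 2.1819% + 0.48 × 6.6415% = 5.37%

5.37%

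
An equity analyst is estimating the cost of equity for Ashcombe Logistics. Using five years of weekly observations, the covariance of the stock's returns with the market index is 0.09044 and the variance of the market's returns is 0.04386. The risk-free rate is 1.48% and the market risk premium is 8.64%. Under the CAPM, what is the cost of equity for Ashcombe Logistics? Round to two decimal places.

β = Cov(R_i, R_m) / Var(R_m) = 0.09044 / 0.04386 = 2.0620
E(R) = R_f + β × MRP = 1.48% + 2.0620 × 8.64% = 19.30%

19.30%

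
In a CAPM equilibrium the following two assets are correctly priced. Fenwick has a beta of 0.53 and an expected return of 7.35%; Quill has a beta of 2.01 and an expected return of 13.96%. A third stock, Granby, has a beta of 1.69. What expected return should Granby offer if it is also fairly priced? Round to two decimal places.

12.53%

MRP (SML slope) = (13.96% − 7.35%) / (2.01 − 0.53) = 6.61% / 1.48 = 4.4662%
R_f (intercept) = 7.35% − 0.53 × 4.4662% = 4.9829%
E(R_Granby) = R_f + β × MRP = 4.9829% + 1.69 × 4.4662% = 12.53%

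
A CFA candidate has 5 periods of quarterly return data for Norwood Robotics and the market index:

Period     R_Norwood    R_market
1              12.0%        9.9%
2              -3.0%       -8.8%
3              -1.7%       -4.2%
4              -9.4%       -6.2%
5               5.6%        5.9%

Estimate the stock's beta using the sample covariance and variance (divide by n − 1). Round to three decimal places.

0.932

Mean R_i = (12.0 − 3.0 − 1.7 − 9.4 + 5.6) / 5 = 0.7000%
Mean R_m = (9.9 − 8.8 − 4.2 − 6.2 + 5.9) / 5 = -0.6800%
Σ(R_i − R̄_i)(R_m − R̄_m) = 246.0400  ⇒  Cov = 246.0400 / 4 = 61.5100
Σ(R_m − R̄_m)² = 264.0280  ⇒  Var(R_m) = 264.0280 / 4 = 66.0070
β = Cov / Var(R_m) = 61.5100 / 66.0070 = 0.9319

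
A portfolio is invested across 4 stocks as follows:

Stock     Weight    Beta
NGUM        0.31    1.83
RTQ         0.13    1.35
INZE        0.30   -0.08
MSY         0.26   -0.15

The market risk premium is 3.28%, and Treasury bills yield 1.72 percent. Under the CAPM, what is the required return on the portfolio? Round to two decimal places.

3.95%

β_P = Σ w_i β_i = 0.31×1.83 + 0.13×1.35 + 0.30×-0.08 + 0.26×-0.15 = 0.6798
E(R_P) = R_f + β_P × MRP = 1.72% + 0.6798 × 3.28% = 3.95%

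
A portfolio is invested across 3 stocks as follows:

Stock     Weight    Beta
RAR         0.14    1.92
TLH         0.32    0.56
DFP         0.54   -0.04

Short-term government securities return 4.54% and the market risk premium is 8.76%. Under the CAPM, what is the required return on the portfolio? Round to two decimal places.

8.28%

β_P = Σ w_i β_i = 0.14×1.92 + 0.32×0.56 + 0.54×-0.04 = 0.4264
E(R_P) = R_f + β_P × MRP = 4.54% + 0.4264 × 8.76% = 8.28%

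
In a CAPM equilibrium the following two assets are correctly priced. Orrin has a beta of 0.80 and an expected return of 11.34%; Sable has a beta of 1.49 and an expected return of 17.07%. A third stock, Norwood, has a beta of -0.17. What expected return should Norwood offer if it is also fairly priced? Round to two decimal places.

3.28%

MRP (SML slope) = (17.07% − 11.34%) / (1.49 − 0.80) = 5.73% / 0.69 = 8.3043%
R_f (intercept) = 11.34% − 0.80 × 8.3043% = 4.6966%
E(R_Norwood) = R_f + β × MRP = 4.6966% + -0.17 × 8.3043% = 3.28%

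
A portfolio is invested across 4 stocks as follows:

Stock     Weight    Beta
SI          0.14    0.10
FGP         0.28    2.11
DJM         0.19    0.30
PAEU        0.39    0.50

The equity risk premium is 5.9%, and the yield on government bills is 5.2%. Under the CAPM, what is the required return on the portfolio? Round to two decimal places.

β_P = Σ w_i β_i = 0.14×0.10 + 0.28×2.11 + 0.19×0.30 + 0.39×0.50 = 0.8568
E(R_P) = R_f + β_P × MRP = 5.2% + 0.8568 × 5.9% = 10.26%

10.26%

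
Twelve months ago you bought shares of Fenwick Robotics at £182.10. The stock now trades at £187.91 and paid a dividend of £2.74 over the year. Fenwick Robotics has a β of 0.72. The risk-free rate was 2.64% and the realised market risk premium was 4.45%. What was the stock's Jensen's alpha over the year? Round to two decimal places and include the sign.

-1.15%

Realised HPR = (P1 + D1 − P0) / P0 = (187.91 + 2.74 − 182.10) / 182.10 = 8.55 / 182.10 = 4.6952%
CAPM required = R_f + β·MRP = 2.64% + 0.72 × 4.45% = 5.8440%
α = realised − required = 4.6952% − 5.8440% = -1.15%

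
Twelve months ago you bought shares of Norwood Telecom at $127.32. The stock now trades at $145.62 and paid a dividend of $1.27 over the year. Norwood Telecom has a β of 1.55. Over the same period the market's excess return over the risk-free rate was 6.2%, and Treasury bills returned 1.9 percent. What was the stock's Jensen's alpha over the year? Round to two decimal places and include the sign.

+3.86%

Realised HPR = (P1 + D1 − P0) / P0 = (145.62 + 1.27 − 127.32) / 127.32 = 19.57 / 127.32 = 15.3707%
CAPM required = R_f + β·MRP = 1.9% + 1.55 × 6.2% = 11.5100%
α = realised − required = 15.3707% − 11.5100% = +3.86%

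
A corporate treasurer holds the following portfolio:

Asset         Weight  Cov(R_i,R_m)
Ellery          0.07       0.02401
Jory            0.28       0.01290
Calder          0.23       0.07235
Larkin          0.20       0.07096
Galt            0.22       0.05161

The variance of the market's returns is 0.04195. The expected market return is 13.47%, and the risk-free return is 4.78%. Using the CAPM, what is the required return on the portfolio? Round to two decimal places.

β_Ellery = 0.02401 / 0.04195 = 0.5723
β_Jory = 0.01290 / 0.04195 = 0.3075
β_Calder = 0.07235 / 0.04195 = 1.7247
β_Larkin = 0.07096 / 0.04195 = 1.6915
β_Galt = 0.05161 / 0.04195 = 1.2303
β_P = Σ w_i β_i = 0.07×0.5723 + 0.28×0.3075 + 0.23×1.7247 + 0.20×1.6915 + 0.22×1.2303 = 1.1318
MRP = 13.47% − 4.78% = 8.69%
E(R_P) = R_f + β_P × MRP = 4.78% + 1.1318 × 8.69% = 14.62%

14.62%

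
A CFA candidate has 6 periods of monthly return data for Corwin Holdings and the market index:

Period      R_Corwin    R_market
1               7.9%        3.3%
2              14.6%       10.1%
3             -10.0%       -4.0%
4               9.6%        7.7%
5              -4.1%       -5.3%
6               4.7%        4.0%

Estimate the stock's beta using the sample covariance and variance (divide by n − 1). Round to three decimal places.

Mean R_i = (7.9 + 14.6 − 10.0 + 9.6 − 4.1 + 4.7) / 6 = 3.7833%
Mean R_m = (3.3 + 10.1 − 4.0 + 7.7 − 5.3 + 4.0) / 6 = 2.6333%
Σ(R_i − R̄_i)(R_m − R̄_m) = 268.2033  ⇒  Cov = 268.2033 / 5 = 53.6407
Σ(R_m − R̄_m)² = 190.6733  ⇒  Var(R_m) = 190.6733 / 5 = 38.1347
β = Cov / Var(R_m) = 53.6407 / 38.1347 = 1.4066

1.407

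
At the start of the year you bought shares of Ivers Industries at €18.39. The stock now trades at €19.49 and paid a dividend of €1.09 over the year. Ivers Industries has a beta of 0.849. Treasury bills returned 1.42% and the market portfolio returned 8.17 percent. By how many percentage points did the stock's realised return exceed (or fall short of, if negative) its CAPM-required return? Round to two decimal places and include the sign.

+4.76%

Realised HPR = (P1 + D1 − P0) / P0 = (19.49 + 1.09 − 18.39) / 18.39 = 2.19 / 18.39 = 11.9086%
MRP = 8.17% − 1.42% = 6.75%
CAPM required = R_f + β·MRP = 1.42% + 0.849 × 6.75% = 7.15075%
α = realised − required = 11.9086% − 7.15075% = +4.76%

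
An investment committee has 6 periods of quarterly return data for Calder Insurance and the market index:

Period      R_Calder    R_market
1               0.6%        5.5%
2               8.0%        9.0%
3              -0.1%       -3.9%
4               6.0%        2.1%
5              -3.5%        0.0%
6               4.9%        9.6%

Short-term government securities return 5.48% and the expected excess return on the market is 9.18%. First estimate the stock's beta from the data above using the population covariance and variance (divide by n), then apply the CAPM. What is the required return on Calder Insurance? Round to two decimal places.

10.47%

Mean R_i = (0.6 + 8.0 − 0.1 + 6.0 − 3.5 + 4.9) / 6 = 2.6500%
Mean R_m = (5.5 + 9.0 − 3.9 + 2.1 + 0.0 + 9.6) / 6 = 3.7167%
Σ(R_i − R̄_i)(R_m − R̄_m) = 76.2350  ⇒  Cov = 76.2350 / 6 = 12.7058
Σ(R_m − R̄_m)² = 140.1483  ⇒  Var(R_m) = 140.1483 / 6 = 23.3581
β = Cov / Var(R_m) = 12.7058 / 23.3581 = 0.5440
E(R) = R_f + β × MRP = 5.48% + 0.5440 × 9.18% = 10.47%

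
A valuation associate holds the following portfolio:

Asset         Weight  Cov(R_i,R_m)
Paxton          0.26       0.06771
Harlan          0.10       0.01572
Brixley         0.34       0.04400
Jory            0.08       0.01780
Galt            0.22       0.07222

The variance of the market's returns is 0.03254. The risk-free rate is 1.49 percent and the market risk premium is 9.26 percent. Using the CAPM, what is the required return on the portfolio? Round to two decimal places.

16.13%

β_Paxton = 0.06771 / 0.03254 = 2.0808
β_Harlan = 0.01572 / 0.03254 = 0.4831
β_Brixley = 0.04400 / 0.03254 = 1.3522
β_Jory = 0.01780 / 0.03254 = 0.5470
β_Galt = 0.07222 / 0.03254 = 2.2194
β_P = Σ w_i β_i = 0.26×2.0808 + 0.10×0.4831 + 0.34×1.3522 + 0.08×0.5470 + 0.22×2.2194 = 1.5811
E(R_P) = R_f + β_P × MRP = 1.49% + 1.5811 × 9.26% = 16.13%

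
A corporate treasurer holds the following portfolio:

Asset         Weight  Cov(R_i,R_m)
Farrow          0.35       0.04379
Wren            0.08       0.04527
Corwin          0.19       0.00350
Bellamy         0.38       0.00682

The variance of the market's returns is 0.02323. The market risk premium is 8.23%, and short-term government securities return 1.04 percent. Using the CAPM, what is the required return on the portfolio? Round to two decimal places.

8.91%

β_Farrow = 0.04379 / 0.02323 = 1.8851
β_Wren = 0.04527 / 0.02323 = 1.9488
β_Corwin = 0.00350 / 0.02323 = 0.1507
β_Bellamy = 0.00682 / 0.02323 = 0.2936
β_P = Σ w_i β_i = 0.35×1.8851 + 0.08×1.9488 + 0.19×0.1507 + 0.38×0.2936 = 0.9559
E(R_P) = R_f + β_P × MRP = 1.04% + 0.9559 × 8.23% = 8.91%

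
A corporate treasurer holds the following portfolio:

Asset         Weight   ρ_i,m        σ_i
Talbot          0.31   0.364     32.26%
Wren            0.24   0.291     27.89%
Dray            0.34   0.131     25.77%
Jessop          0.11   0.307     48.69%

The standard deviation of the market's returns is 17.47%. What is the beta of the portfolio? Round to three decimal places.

0.480

β_Talbot = 0.364 × 32.26% / 17.47% = 0.6722
β_Wren = 0.291 × 27.89% / 17.47% = 0.4646
β_Dray = 0.131 × 25.77% / 17.47% = 0.1932
β_Jessop = 0.307 × 48.69% / 17.47% = 0.8556
β_P = Σ w_i β_i = 0.31×0.6722 + 0.24×0.4646 + 0.34×0.1932 + 0.11×0.8556 = 0.4797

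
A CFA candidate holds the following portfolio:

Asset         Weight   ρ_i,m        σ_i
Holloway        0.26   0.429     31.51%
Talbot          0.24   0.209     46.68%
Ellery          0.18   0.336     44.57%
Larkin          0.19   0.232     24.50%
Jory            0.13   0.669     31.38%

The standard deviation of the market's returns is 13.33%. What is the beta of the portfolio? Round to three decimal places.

0.927

β_Holloway = 0.429 × 31.51% / 13.33% = 1.0141
β_Talbot = 0.209 × 46.68% / 13.33% = 0.7319
β_Ellery = 0.336 × 44.57% / 13.33% = 1.1234
β_Larkin = 0.232 × 24.50% / 13.33% = 0.4264
β_Jory = 0.669 × 31.38% / 13.33% = 1.5749
β_P = Σ w_i β_i = 0.26×1.0141 + 0.24×0.7319 + 0.18×1.1234 + 0.19×0.4264 + 0.13×1.5749 = 0.9273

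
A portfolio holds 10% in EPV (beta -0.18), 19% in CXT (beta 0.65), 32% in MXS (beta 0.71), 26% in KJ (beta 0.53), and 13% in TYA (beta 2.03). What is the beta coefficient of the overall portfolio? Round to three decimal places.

0.734

β_P = Σ w_i β_i = 0.10×-0.18 + 0.19×0.65 + 0.32×0.71 + 0.26×0.53 + 0.13×2.03 = 0.7344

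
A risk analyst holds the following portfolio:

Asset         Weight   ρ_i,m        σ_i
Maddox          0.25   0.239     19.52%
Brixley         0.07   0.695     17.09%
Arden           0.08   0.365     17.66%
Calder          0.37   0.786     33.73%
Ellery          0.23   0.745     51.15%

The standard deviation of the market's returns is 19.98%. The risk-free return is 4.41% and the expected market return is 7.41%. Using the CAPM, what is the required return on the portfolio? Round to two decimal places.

7.58%

β_Maddox = 0.239 × 19.52% / 19.98% = 0.2335
β_Brixley = 0.695 × 17.09% / 19.98% = 0.5945
β_Arden = 0.365 × 17.66% / 19.98% = 0.3226
β_Calder = 0.786 × 33.73% / 19.98% = 1.3269
β_Ellery = 0.745 × 51.15% / 19.98% = 1.9072
β_P = Σ w_i β_i = 0.25×0.2335 + 0.07×0.5945 + 0.08×0.3226 + 0.37×1.3269 + 0.23×1.9072 = 1.0554
MRP = 7.41% − 4.41% = 3.00%
E(R_P) = R_f + β_P × MRP = 4.41% + 1.0554 × 3.00% = 7.58%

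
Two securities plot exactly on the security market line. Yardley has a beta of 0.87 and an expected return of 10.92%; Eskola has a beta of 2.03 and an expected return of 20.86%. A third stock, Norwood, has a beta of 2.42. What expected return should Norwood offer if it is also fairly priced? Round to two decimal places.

MRP (SML slope) = (20.86% − 10.92%) / (2.03 − 0.87) = 9.94% / 1.16 = 8.5690%
R_f (intercept) = 10.92% − 0.87 × 8.5690% = 3.4650%
E(R_Norwood) = R_f + β × MRP = 3.4650% + 2.42 × 8.5690% = 24.20%

24.20%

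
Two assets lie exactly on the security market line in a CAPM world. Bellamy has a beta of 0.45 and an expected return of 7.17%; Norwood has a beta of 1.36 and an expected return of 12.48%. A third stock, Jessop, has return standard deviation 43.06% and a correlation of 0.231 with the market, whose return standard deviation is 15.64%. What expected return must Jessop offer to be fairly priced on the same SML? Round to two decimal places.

8.26%

MRP = (12.48% − 7.17%) / (1.36 − 0.45) = 5.8352%
R_f = 7.17% − 0.45 × 5.8352% = 4.5442%
β_Jessop = ρ·σ_i/σ_m = 0.231 × 43.06 / 15.64 = 0.6360
E(R_Jessop) = R_f + β × MRP = 4.5442% + 0.6360 × 5.8352% = 8.26%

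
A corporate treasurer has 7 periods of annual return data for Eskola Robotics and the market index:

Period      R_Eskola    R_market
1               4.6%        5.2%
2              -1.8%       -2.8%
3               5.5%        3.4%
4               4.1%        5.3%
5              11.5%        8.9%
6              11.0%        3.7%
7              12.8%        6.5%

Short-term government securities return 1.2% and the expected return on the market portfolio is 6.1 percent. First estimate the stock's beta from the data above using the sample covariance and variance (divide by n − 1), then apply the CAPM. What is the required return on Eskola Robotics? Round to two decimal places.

6.75%

Mean R_i = (4.6 − 1.8 + 5.5 + 4.1 + 11.5 + 11.0 + 12.8) / 7 = 6.8143%
Mean R_m = (5.2 − 2.8 + 3.4 + 5.3 + 8.9 + 3.7 + 6.5) / 7 = 4.3143%
Σ(R_i − R̄_i)(R_m − R̄_m) = 89.8486  ⇒  Cov = 89.8486 / 6 = 14.9748
Σ(R_m − R̄_m)² = 79.3886  ⇒  Var(R_m) = 79.3886 / 6 = 13.2314
β = Cov / Var(R_m) = 14.9748 / 13.2314 = 1.1318
MRP = 6.1% − 1.2% = 4.90%
E(R) = R_f + β × MRP = 1.2% + 1.1318 × 4.9% = 6.75%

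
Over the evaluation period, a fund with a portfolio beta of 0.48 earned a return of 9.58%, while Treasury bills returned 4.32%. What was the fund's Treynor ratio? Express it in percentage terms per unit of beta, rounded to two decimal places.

10.96%

Treynor = (R_P − R_f) / β_P = (9.58% − 4.32%) / 0.4800 = 5.26% / 0.4800 = 10.96%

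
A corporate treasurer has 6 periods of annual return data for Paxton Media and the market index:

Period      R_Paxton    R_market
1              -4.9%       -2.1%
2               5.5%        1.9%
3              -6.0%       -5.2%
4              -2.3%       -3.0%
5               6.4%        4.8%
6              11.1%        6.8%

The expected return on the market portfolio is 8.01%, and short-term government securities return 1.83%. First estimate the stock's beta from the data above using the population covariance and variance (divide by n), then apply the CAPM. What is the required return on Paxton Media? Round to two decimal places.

10.68%

Mean R_i = (-4.9 + 5.5 − 6.0 − 2.3 + 6.4 + 11.1) / 6 = 1.6333%
Mean R_m = (-2.1 + 1.9 − 5.2 − 3.0 + 4.8 + 6.8) / 6 = 0.5333%
Σ(R_i − R̄_i)(R_m − R̄_m) = 159.8133  ⇒  Cov = 159.8133 / 6 = 26.6356
Σ(R_m − R̄_m)² = 111.6333  ⇒  Var(R_m) = 111.6333 / 6 = 18.6056
β = Cov / Var(R_m) = 26.6356 / 18.6056 = 1.4316
MRP = 8.01% − 1.83% = 6.18%
E(R) = R_f + β × MRP = 1.83% + 1.4316 × 6.18% = 10.68%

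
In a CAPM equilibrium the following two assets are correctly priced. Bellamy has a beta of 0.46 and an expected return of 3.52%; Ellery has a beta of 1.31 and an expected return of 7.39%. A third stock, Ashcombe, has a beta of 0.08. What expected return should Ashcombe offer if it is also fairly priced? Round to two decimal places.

MRP (SML slope) = (7.39% − 3.52%) / (1.31 − 0.46) = 3.87% / 0.85 = 4.5529%
R_f (intercept) = 3.52% − 0.46 × 4.5529% = 1.4257%
E(R_Ashcombe) = R_f + β × MRP = 1.4257% + 0.08 × 4.5529% = 1.79%

1.79%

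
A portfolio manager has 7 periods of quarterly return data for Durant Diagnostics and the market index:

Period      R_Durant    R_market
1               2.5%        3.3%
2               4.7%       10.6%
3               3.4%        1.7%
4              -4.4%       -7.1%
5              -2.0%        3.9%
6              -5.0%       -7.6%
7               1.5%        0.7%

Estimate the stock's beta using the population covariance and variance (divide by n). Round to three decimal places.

Mean R_i = (2.5 + 4.7 + 3.4 − 4.4 − 2.0 − 5.0 + 1.5) / 7 = 0.1000%
Mean R_m = (3.3 + 10.6 + 1.7 − 7.1 + 3.9 − 7.6 + 0.7) / 7 = 0.7857%
Σ(R_i − R̄_i)(R_m − R̄_m) = 125.7900  ⇒  Cov = 125.7900 / 7 = 17.9700
Σ(R_m − R̄_m)² = 245.6886  ⇒  Var(R_m) = 245.6886 / 7 = 35.0984
β = Cov / Var(R_m) = 17.9700 / 35.0984 = 0.5120

0.512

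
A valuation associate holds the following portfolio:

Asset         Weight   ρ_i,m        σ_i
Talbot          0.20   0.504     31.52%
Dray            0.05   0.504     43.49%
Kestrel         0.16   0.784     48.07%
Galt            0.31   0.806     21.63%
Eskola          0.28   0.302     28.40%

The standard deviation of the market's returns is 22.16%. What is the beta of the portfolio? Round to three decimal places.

β_Talbot = 0.504 × 31.52% / 22.16% = 0.7169
β_Dray = 0.504 × 43.49% / 22.16% = 0.9891
β_Kestrel = 0.784 × 48.07% / 22.16% = 1.7007
β_Galt = 0.806 × 21.63% / 22.16% = 0.7867
β_Eskola = 0.302 × 28.40% / 22.16% = 0.3870
β_P = Σ w_i β_i = 0.20×0.7169 + 0.05×0.9891 + 0.16×1.7007 + 0.31×0.7867 + 0.28×0.3870 = 0.8172

0.817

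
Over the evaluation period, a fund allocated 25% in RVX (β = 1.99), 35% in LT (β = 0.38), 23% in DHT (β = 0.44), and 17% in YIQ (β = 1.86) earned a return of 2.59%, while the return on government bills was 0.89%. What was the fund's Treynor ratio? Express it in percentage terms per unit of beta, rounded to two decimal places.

β_P = 0.25×1.99 + 0.35×0.38 + 0.23×0.44 + 0.17×1.86 = 1.0479
Treynor = (R_P − R_f) / β_P = (2.59% − 0.89%) / 1.0479 = 1.70% / 1.0479 = 1.62%

1.62%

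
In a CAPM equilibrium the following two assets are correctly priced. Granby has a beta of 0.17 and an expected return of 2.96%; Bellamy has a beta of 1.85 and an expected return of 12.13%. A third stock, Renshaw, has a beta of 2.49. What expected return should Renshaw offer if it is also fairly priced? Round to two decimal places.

MRP (SML slope) = (12.13% − 2.96%) / (1.85 − 0.17) = 9.17% / 1.68 = 5.4583%
R_f (intercept) = 2.96% − 0.17 × 5.4583% = 2.0321%
E(R_Renshaw) = R_f + β × MRP = 2.0321% + 2.49 × 5.4583% = 15.62%

15.62%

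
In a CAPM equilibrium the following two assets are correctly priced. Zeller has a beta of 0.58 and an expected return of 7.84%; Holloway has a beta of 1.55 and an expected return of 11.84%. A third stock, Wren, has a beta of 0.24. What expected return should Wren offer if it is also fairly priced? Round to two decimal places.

6.44%

MRP (SML slope) = (11.84% − 7.84%) / (1.55 − 0.58) = 4.00% / 0.97 = 4.1237%
R_f (intercept) = 7.84% − 0.58 × 4.1237% = 5.4483%
E(R_Wren) = R_f + β × MRP = 5.4483% + 0.24 × 4.1237% = 6.44%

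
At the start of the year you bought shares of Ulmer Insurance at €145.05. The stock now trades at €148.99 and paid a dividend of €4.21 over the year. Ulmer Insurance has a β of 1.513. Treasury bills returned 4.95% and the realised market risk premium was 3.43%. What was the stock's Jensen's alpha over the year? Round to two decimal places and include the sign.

-4.52%

Realised HPR = (P1 + D1 − P0) / P0 = (148.99 + 4.21 − 145.05) / 145.05 = 8.15 / 145.05 = 5.6188%
CAPM required = R_f + β·MRP = 4.95% + 1.513 × 3.43% = 10.13959%
α = realised − required = 5.6188% − 10.13959% = -4.52%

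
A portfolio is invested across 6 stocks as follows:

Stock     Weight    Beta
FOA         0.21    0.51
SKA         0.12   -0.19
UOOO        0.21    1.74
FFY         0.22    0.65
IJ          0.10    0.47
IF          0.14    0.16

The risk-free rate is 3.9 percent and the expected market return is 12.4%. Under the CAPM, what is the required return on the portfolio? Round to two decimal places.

β_P = Σ w_i β_i = 0.21×0.51 + 0.12×-0.19 + 0.21×1.74 + 0.22×0.65 + 0.10×0.47 + 0.14×0.16 = 0.6621
MRP = 12.4% − 3.9% = 8.50%
E(R_P) = R_f + β_P × MRP = 3.9% + 0.6621 × 8.5% = 9.53%

9.53%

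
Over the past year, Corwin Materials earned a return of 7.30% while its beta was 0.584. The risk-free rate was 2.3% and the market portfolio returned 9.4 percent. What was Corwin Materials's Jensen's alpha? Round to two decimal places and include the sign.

Market excess return = 9.4% − 2.3% = 7.10%
CAPM benchmark = R_f + β(R_m − R_f) = 2.3% + 0.584 × 7.1% = 6.4464%
α = actual − benchmark = 7.30% − 6.4464% = +0.85%

+0.85%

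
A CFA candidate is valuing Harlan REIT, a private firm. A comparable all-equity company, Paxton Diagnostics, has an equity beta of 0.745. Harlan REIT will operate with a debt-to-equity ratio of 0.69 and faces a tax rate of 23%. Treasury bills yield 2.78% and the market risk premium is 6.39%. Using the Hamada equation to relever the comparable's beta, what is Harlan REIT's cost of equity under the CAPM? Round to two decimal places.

β_L = β_U × [1 + (1 − t)(D/E)] = 0.745 × [1 + (1 − 0.23) × 0.69]
    = 0.745 × [1 + 0.77 × 0.69] = 0.745 × 1.5313 = 1.1408
E(R) = R_f + β_L × MRP = 2.78% + 1.1408 × 6.39% = 10.07%

10.07%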